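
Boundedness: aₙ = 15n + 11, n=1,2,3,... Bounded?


aₙ = 15n + 11 → as n→∞, aₙ→∞
No finite upper bound exists
The sequence is UNBOUNDED

Unbounded (aₙ → ∞ as n → ∞)


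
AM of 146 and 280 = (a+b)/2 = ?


AM = (146 + 280)/2 = 426/2 = 213

AM = 213


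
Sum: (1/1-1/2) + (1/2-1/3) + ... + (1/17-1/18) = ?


Telescoping: adjacent terms cancel.
= 1/1 - 1/18
= 1 - 1/18 = 17/18

Sum = 17/18


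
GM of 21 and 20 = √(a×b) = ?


GM = √(21×20) = √420 = 20.4939

GM = 20.4939


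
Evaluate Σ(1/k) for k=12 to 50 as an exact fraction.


Σₖ₌12^50 1/k = 1/12 + 1/13 + 1/14 + ... + 1/50
= 4584503288084926883939/3099044504245996706400
≈ 1.4793

Sum = 4584503288084926883939/3099044504245996706400 ≈ 1.4793


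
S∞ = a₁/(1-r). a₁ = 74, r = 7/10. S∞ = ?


S∞ = a₁/(1-r) = 74/(1 - 7/10)
= 74/(3/10)
= 740/3

S∞ = 740/3


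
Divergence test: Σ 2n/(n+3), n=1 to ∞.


lim(n→∞) 2n/(n+3) = 2/1 = 2  (divide numerator and denominator by n)
lim aₙ = 2 ≠ 0 → series DIVERGES

Diverges (lim aₙ = 2 ≠ 0)


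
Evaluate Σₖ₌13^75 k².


Σₖ₌13^75 k² = Σₖ₌₁^75 k² − Σₖ₌₁^12 k²
= 75·76·151/6 − 12·13·25/6
= 143450 − 650 = 142800

Σk² = 142800


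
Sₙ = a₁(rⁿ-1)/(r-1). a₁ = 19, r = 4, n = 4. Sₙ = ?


Sₙ = 19×(4^4 - 1)/(4 - 1)
= 19×(256 - 1)/3
= 19×255/3
= 1615

S_4 = 1615


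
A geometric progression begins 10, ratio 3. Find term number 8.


aₙ = a₁·r^(n-1)
= 10×3^7
= 10×2187
= 21870

a_8 = 21870


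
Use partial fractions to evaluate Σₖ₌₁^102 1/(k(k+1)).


1/(k(k+1)) = 1/k - 1/(k+1) (partial fractions)
Telescoping: Σ = 1 - 1/103 = 102/103

Sum = 102/103


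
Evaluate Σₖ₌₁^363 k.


n(n+1)/2 = 363×364/2 = 132132/2 = 66066

Σk = 66066


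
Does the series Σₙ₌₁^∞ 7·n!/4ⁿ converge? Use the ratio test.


aₙ = 7·n!/4^n
a_{n+1}/aₙ = (n+1)!/4^(n+1) × 4^n/n!  (constant 7 cancels)
= (n+1)/4
L = lim(n→∞) (n+1)/4 = ∞
L > 1 → series DIVERGES

Diverges (ratio test: L = ∞ > 1)


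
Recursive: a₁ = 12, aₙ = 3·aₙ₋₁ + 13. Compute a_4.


Computing step by step:
a_1 = 12
a_2 = 49
a_3 = 160
a_4 = 493


a_4 = 493


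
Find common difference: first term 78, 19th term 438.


d = (aₙ - a₁)/(n-1)
= (438 - 78)/(19-1)
= 360/18 = 20

d = 20


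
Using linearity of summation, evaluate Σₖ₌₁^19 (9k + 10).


Σ(9k+10) = 9·Σk + 10·n
= 9·190 + 10·19
= 1710 + 190 = 1900

Σ = 1900


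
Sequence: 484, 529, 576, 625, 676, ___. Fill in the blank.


Pattern: perfect squares: n²
Terms: 484, 529, 576, 625, 676
Next term = 729

Next term = 729


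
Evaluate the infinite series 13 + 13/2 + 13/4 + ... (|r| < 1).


S∞ = a₁/(1-r) = 13/(1 - 1/2)
= 13/(1/2)
= 26

S∞ = 26


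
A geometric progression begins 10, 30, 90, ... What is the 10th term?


aₙ = a₁·r^(n-1)
= 10×3^9
= 10×19683
= 196830

a_10 = 196830


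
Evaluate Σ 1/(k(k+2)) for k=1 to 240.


1/(k(k+2)) = (1/2)·(1/k - 1/(k+2)) (partial fractions)
Telescoping: Σ = (1/2)·(1 + 1/2 - 1/241 - 1/242) = 21750/29161

Sum = 21750/29161


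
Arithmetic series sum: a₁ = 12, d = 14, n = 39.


aₙ = 12 + (39-1)×14 = 544
Sₙ = n(a₁+aₙ)/2 = 39×(12+544)/2
= 39×556/2 = 10842

S_39 = 10842


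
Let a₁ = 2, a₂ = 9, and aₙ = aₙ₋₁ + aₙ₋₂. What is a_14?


Computing iteratively: 2, 9, 11, 20, 31, 51, 82, 133, 215, 348, 563, 911, ...
a_14 = 2385

a_14 = 2385


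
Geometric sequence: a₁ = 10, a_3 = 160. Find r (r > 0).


r^(n-1) = aₙ/a₁
r^2 = 160/10 = 16
r = 16^(1/2)
= ±4; taking r > 0 gives r = 4

r = 4


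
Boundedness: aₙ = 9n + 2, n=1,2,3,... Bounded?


aₙ = 9n + 2 → as n→∞, aₙ→∞
No finite upper bound exists
The sequence is UNBOUNDED

Unbounded (aₙ → ∞ as n → ∞)


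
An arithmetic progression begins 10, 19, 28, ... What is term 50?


aₙ = a₁ + (n-1)d
= 10 + (50-1)×9
= 10 + 441
= 451

a_50 = 451


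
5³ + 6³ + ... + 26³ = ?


Σₖ₌5^26 k³ = [26·27/2]² − [4·5/2]²
= 123201 − 100 = 123101

Σk³ = 123101


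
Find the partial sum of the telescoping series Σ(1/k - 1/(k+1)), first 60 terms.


Telescoping: adjacent terms cancel.
= 1/1 - 1/61
= 1 - 1/61 = 60/61

Sum = 60/61


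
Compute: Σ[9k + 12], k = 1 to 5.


Σ(9k+12) = 9·Σk + 12·n
= 9·15 + 12·5
= 135 + 60 = 195

Σ = 195


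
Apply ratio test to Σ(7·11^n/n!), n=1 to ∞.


aₙ = 7·11^n/n!
a_{n+1}/aₙ = 11^(n+1)/(n+1)! × n!/11^n  (constant 7 cancels)
= 11/(n+1)
L = lim(n→∞) 11/(n+1) = 0
L < 1 → series CONVERGES

Converges (ratio test: L = 0 < 1)


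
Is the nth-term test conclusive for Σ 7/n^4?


lim(n→∞) 7/n^4 = 0
lim aₙ = 0 → nth-term test is INCONCLUSIVE
(Need other tests; this is actually a convergent p-series with p=4 > 1)

Inconclusive (lim aₙ = 0; need another test)


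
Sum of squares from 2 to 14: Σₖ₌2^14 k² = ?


Σₖ₌2^14 k² = Σₖ₌₁^14 k² − Σₖ₌₁^1 k²
= 14·15·29/6 − 1·2·3/6
= 1015 − 1 = 1014

Σk² = 1014


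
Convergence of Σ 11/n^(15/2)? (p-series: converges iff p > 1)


p-series test: Σ c/n^p converges if p > 1, diverges if p ≤ 1 (constant c > 0 doesn't affect convergence).
p = 15/2
15/2 > 1 → CONVERGES

Converges (p = 15/2 > 1)


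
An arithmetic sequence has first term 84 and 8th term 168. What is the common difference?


d = (aₙ - a₁)/(n-1)
= (168 - 84)/(8-1)
= 84/7 = 12

d = 12


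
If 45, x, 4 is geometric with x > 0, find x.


GM = √(45×4) = √180 = 13.4164

GM = 13.4164


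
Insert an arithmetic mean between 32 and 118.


AM = (32 + 118)/2 = 150/2 = 75

AM = 75


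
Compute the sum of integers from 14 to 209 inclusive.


Σₖ₌14^209 k = Σₖ₌₁^209 k − Σₖ₌₁^13 k
= 209·210/2 − 13·14/2
= 21945 − 91 = 21854

Σk = 21854


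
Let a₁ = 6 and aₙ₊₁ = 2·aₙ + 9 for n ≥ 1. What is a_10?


Computing step by step:
a_1 = 6
a_2 = 21
a_3 = 51
a_4 = 111
a_5 = 231
a_6 = 471
a_7 = 951
a_8 = 1911
a_9 = 3831
a_10 = 7671


a_10 = 7671


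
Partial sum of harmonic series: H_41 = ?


H_41 = 1/1 + 1/2 + 1/3 + ... + 1/41
= 85691034670497533/19914562703599200
≈ 4.3029

H_41 = 85691034670497533/19914562703599200 ≈ 4.3029


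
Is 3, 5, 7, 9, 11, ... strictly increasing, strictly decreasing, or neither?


Differences: 2, 2, 2, 2
All differences > 0 → strictly INCREASING

Monotonically increasing


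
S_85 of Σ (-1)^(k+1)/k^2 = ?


S = 1 - 1/4 + 1/9 - 1/16 + 1/25 - 1/36 + 1/49 - 1/64 ± ...
= 0.8225
(Full series converges to +π²/12 ≈ +0.8225)

S_85 = 0.8225


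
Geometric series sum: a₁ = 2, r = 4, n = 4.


Sₙ = 2×(4^4 - 1)/(4 - 1)
= 2×(256 - 1)/3
= 2×255/3
= 170

S_4 = 170


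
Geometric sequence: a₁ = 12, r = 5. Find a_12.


aₙ = a₁·r^(n-1)
= 12×5^11
= 12×48828125
= 585937500

a_12 = 585937500


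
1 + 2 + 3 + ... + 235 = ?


n(n+1)/2 = 235×236/2 = 55460/2 = 27730

Σk = 27730


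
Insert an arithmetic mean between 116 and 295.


AM = (116 + 295)/2 = 411/2 = 205.5

AM = 205.5


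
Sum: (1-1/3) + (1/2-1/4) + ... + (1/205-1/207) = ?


Telescoping with gap 2: two head and two tail terms survive.
= (1 + 1/2) - (1/206 + 1/207)
= 3/2 - 1/206 - 1/207 = 31775/21321

Sum = 31775/21321


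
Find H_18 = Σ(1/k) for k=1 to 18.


H_18 = 1/1 + 1/2 + 1/3 + ... + 1/18
= 14274301/4084080
≈ 3.4951

H_18 = 14274301/4084080 ≈ 3.4951


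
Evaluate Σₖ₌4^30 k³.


Σₖ₌4^30 k³ = [30·31/2]² − [3·4/2]²
= 216225 − 36 = 216189

Σk³ = 216189


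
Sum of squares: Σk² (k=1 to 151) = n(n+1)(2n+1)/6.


n = 151
n(n+1)(2n+1)/6 = 151×152×303/6
= 6954456/6 = 1159076

Σk² = 1159076


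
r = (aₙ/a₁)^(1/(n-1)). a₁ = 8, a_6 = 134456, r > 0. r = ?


r^(n-1) = aₙ/a₁
r^5 = 134456/8 = 16807
r = 16807^(1/5)
= 7

r = 7


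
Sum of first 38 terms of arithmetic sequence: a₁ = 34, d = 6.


aₙ = 34 + (38-1)×6 = 256
Sₙ = n(a₁+aₙ)/2 = 38×(34+256)/2
= 38×290/2 = 5510

S_38 = 5510


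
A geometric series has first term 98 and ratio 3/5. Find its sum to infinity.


S∞ = a₁/(1-r) = 98/(1 - 3/5)
= 98/(2/5)
= 245

S∞ = 245


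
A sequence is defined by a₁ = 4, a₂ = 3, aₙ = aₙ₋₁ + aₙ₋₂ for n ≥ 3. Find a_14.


Computing iteratively: 4, 3, 7, 10, 17, 27, 44, 71, 115, 186, 301, 487, ...
a_14 = 1275

a_14 = 1275


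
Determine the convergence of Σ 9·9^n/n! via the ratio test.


aₙ = 9·9^n/n!
a_{n+1}/aₙ = 9^(n+1)/(n+1)! × n!/9^n  (constant 9 cancels)
= 9/(n+1)
L = lim(n→∞) 9/(n+1) = 0
L < 1 → series CONVERGES

Converges (ratio test: L = 0 < 1)


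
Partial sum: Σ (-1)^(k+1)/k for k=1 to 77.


S = 1 - 1/2 + 1/3 - 1/4 + 1/5 - 1/6 + 1/7 - 1/8 ± ...
= 0.6996
(Full series converges to +ln(2) ≈ +0.6931)

S_77 = 0.6996


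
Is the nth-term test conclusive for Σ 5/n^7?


lim(n→∞) 5/n^7 = 0
lim aₙ = 0 → nth-term test is INCONCLUSIVE
(Need other tests; this is actually a convergent p-series with p=7 > 1)

Inconclusive (lim aₙ = 0; need another test)


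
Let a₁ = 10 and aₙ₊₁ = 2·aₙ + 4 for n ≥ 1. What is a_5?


Computing step by step:
a_1 = 10
a_2 = 24
a_3 = 52
a_4 = 108
a_5 = 220


a_5 = 220


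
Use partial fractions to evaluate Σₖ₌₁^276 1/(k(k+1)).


1/(k(k+1)) = 1/k - 1/(k+1) (partial fractions)
Telescoping: Σ = 1 - 1/277 = 276/277

Sum = 276/277


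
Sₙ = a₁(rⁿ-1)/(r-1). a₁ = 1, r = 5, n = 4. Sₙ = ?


Sₙ = 1×(5^4 - 1)/(5 - 1)
= 1×(625 - 1)/4
= 1×624/4
= 156

S_4 = 156


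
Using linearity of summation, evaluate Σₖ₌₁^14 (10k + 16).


Σ(10k+16) = 10·Σk + 16·n
= 10·105 + 16·14
= 1050 + 224 = 1274

Σ = 1274


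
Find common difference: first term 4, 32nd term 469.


d = (aₙ - a₁)/(n-1)
= (469 - 4)/(32-1)
= 465/31 = 15

d = 15


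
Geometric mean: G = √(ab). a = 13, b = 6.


GM = √(13×6) = √78 = 8.8318

GM = 8.8318


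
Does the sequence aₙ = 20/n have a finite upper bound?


a₁ = 20, a₂ = 20/2, a₃ = 20/3, ...
0 < aₙ ≤ 20 for all n ≥ 1
Lower bound: 0, Upper bound: 20
The sequence IS bounded

Bounded (0 < aₙ ≤ 20)


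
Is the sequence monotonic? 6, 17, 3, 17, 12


Differences: 11, -14, 14, -5
Difference at position 1 is +11 (> 0) but position 2 is -14 (< 0) — sequence both rises and falls
→ NOT monotonic

Not monotonic


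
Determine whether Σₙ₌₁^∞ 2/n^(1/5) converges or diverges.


p-series test: Σ c/n^p converges if p > 1, diverges if p ≤ 1 (constant c > 0 doesn't affect convergence).
p = 1/5
1/5 ≤ 1 → DIVERGES

Diverges (p = 1/5 ≤ 1)


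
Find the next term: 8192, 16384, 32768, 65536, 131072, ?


Pattern: powers of 2: 2ⁿ
Terms: 8192, 16384, 32768, 65536, 131072
Next term = 262144

Next term = 262144


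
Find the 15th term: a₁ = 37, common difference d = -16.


aₙ = a₁ + (n-1)d
= 37 + (15-1)×-16
= 37 - 224
= -187

a_15 = -187


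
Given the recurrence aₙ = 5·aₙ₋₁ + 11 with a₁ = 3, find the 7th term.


Computing step by step:
a_1 = 3
a_2 = 26
a_3 = 141
a_4 = 716
a_5 = 3591
a_6 = 17966
a_7 = 89841


a_7 = 89841


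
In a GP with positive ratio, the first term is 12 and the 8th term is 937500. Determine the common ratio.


r^(n-1) = aₙ/a₁
r^7 = 937500/12 = 78125
r = 78125^(1/7)
= 5

r = 5


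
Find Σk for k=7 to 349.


Σₖ₌7^349 k = Σₖ₌₁^349 k − Σₖ₌₁^6 k
= 349·350/2 − 6·7/2
= 61075 − 21 = 61054

Σk = 61054


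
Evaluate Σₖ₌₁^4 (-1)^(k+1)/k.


S = 1 - 1/2 + 1/3 - 1/4
= 0.5833
(Full series converges to +ln(2) ≈ +0.6931)

S_4 = 0.5833


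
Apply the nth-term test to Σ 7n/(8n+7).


lim(n→∞) 7n/(8n+7) = 7/8 = 7/8  (divide numerator and denominator by n)
lim aₙ = 7/8 ≠ 0 → series DIVERGES

Diverges (lim aₙ = 7/8 ≠ 0)


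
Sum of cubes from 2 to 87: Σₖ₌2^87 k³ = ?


Σₖ₌2^87 k³ = [87·88/2]² − [1·2/2]²
= 14653584 − 1 = 14653583

Σk³ = 14653583


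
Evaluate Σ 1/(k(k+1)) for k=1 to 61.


1/(k(k+1)) = 1/k - 1/(k+1) (partial fractions)
Telescoping: Σ = 1 - 1/62 = 61/62

Sum = 61/62


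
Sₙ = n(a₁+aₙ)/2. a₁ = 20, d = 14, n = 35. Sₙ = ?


aₙ = 20 + (35-1)×14 = 496
Sₙ = n(a₁+aₙ)/2 = 35×(20+496)/2
= 35×516/2 = 9030

S_35 = 9030


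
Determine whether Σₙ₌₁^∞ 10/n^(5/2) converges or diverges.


p-series test: Σ c/n^p converges if p > 1, diverges if p ≤ 1 (constant c > 0 doesn't affect convergence).
p = 5/2
5/2 > 1 → CONVERGES

Converges (p = 5/2 > 1)


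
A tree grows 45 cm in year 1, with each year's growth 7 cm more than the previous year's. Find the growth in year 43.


aₙ = a₁ + (n-1)d
= 45 + (43-1)×7
= 45 + 294
= 339

a_43 = 339


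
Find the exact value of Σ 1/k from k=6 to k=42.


Σₖ₌6^42 1/k = 1/6 + 1/7 + 1/8 + ... + 1/42
= 5813372297922899/2844937529085600
≈ 2.0434

Sum = 5813372297922899/2844937529085600 ≈ 2.0434


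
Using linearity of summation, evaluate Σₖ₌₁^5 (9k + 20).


Σ(9k+20) = 9·Σk + 20·n
= 9·15 + 20·5
= 135 + 100 = 235

Σ = 235


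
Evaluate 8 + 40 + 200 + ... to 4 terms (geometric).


Sₙ = 8×(5^4 - 1)/(5 - 1)
= 8×(625 - 1)/4
= 8×624/4
= 1248

S_4 = 1248


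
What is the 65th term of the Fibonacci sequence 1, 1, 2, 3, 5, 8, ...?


Fibonacci sequence: 1, 1, 2, 3, 5, 8, 13, 21, 34, 55, 89, ...
F(65) = 17167680177565

F(65) = 17167680177565


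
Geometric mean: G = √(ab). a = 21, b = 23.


GM = √(21×23) = √483 = 21.9773

GM = 21.9773


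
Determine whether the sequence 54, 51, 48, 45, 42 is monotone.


Differences: -3, -3, -3, -3
All differences < 0 → strictly DECREASING

Monotonically decreasing


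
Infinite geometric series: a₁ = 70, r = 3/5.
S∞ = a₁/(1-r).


S∞ = a₁/(1-r) = 70/(1 - 3/5)
= 70/(2/5)
= 175

S∞ = 175


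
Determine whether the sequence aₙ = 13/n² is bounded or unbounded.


a₁ = 13, a₂ = 13/4, a₃ = 13/9, ...
0 < aₙ ≤ 13 for all n ≥ 1
The sequence IS bounded

Bounded (0 < aₙ ≤ 13)


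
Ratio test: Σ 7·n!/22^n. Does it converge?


aₙ = 7·n!/22^n
a_{n+1}/aₙ = (n+1)!/22^(n+1) × 22^n/n!  (constant 7 cancels)
= (n+1)/22
L = lim(n→∞) (n+1)/22 = ∞
L > 1 → series DIVERGES

Diverges (ratio test: L = ∞ > 1)


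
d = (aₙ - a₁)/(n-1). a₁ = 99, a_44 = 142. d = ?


d = (aₙ - a₁)/(n-1)
= (142 - 99)/(44-1)
= 43/43 = 1

d = 1


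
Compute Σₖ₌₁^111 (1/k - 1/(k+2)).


Telescoping with gap 2: two head and two tail terms survive.
= (1 + 1/2) - (1/112 + 1/113)
= 3/2 - 1/112 - 1/113 = 18759/12656

Sum = 18759/12656


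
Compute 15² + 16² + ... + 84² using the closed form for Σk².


Σₖ₌15^84 k² = Σₖ₌₁^84 k² − Σₖ₌₁^14 k²
= 84·85·169/6 − 14·15·29/6
= 201110 − 1015 = 200095

Σk² = 200095


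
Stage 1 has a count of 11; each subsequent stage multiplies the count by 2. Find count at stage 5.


aₙ = a₁·r^(n-1)
= 11×2^4
= 11×16
= 176

a_5 = 176


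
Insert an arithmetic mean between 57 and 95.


AM = (57 + 95)/2 = 152/2 = 76

AM = 76


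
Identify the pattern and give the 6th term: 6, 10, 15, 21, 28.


Pattern: triangular numbers: n(n+1)/2
Terms: 6, 10, 15, 21, 28
Next term = 36

Next term = 36


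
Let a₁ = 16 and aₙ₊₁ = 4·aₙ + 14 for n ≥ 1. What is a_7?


Computing step by step:
a_1 = 16
a_2 = 78
a_3 = 326
a_4 = 1318
a_5 = 5286
a_6 = 21158
a_7 = 84646


a_7 = 84646


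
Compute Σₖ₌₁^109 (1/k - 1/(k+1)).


Telescoping: adjacent terms cancel.
= 1/1 - 1/110
= 1 - 1/110 = 109/110

Sum = 109/110


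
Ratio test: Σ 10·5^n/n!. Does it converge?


aₙ = 10·5^n/n!
a_{n+1}/aₙ = 5^(n+1)/(n+1)! × n!/5^n  (constant 10 cancels)
= 5/(n+1)
L = lim(n→∞) 5/(n+1) = 0
L < 1 → series CONVERGES

Converges (ratio test: L = 0 < 1)


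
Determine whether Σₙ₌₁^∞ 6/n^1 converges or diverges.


p-series test: Σ c/n^p converges if p > 1, diverges if p ≤ 1 (constant c > 0 doesn't affect convergence).
p = 1
1 ≤ 1 → DIVERGES

Diverges (p = 1 ≤ 1)


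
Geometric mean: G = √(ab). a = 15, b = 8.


GM = √(15×8) = √120 = 10.9545

GM = 10.9545


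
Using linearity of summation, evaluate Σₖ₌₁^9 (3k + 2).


Σ(3k+2) = 3·Σk + 2·n
= 3·45 + 2·9
= 135 + 18 = 153

Σ = 153


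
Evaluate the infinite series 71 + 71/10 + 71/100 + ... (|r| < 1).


S∞ = a₁/(1-r) = 71/(1 - 1/10)
= 71/(9/10)
= 710/9

S∞ = 710/9


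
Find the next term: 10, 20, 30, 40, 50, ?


Pattern: arithmetic (d=10)
Terms: 10, 20, 30, 40, 50
Next term = 60

Next term = 60


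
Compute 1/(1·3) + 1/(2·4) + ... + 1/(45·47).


1/(k(k+2)) = (1/2)·(1/k - 1/(k+2)) (partial fractions)
Telescoping: Σ = (1/2)·(1 + 1/2 - 1/46 - 1/47) = 1575/2162

Sum = 1575/2162


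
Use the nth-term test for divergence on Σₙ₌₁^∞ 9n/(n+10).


lim(n→∞) 9n/(n+10) = 9/1 = 9  (divide numerator and denominator by n)
lim aₙ = 9 ≠ 0 → series DIVERGES

Diverges (lim aₙ = 9 ≠ 0)


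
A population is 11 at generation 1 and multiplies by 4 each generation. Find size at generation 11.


aₙ = a₁·r^(n-1)
= 11×4^10
= 11×1048576
= 11534336

a_11 = 11534336


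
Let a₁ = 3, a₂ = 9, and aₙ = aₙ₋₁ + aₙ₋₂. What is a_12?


Computing iteratively: 3, 9, 12, 21, 33, 54, 87, 141, 228, 369, 597, 966
a_12 = 966

a_12 = 966


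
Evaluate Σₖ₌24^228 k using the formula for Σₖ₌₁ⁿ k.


Σₖ₌24^228 k = Σₖ₌₁^228 k − Σₖ₌₁^23 k
= 228·229/2 − 23·24/2
= 26106 − 276 = 25830

Σk = 25830


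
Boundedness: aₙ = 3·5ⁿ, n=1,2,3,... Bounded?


aₙ = 3·5ⁿ → as n→∞, aₙ→∞ (since base 5 > 1)
No finite upper bound exists
The sequence is UNBOUNDED

Unbounded (aₙ → ∞ as n → ∞)


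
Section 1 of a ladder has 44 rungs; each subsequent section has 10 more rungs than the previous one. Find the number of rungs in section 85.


aₙ = a₁ + (n-1)d
= 44 + (85-1)×10
= 44 + 840
= 884

a_85 = 884


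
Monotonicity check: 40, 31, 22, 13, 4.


Differences: -9, -9, -9, -9
All differences < 0 → strictly DECREASING

Monotonically decreasing


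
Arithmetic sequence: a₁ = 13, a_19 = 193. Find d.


d = (aₙ - a₁)/(n-1)
= (193 - 13)/(19-1)
= 180/18 = 10

d = 10


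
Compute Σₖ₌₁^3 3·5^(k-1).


Sₙ = 3×(5^3 - 1)/(5 - 1)
= 3×(125 - 1)/4
= 3×124/4
= 93

S_3 = 93


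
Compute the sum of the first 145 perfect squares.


n = 145
n(n+1)(2n+1)/6 = 145×146×291/6
= 6160470/6 = 1026745

Σk² = 1026745


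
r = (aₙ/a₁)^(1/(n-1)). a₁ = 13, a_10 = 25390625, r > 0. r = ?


r^(n-1) = aₙ/a₁
r^9 = 25390625/13 = 1953125
r = 1953125^(1/9)
= 5

r = 5


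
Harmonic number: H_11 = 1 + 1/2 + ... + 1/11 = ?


H_11 = 1/1 + 1/2 + 1/3 + ... + 1/11
= 83711/27720
≈ 3.0199

H_11 = 83711/27720 ≈ 3.0199


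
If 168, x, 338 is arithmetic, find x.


AM = (168 + 338)/2 = 506/2 = 253

AM = 253


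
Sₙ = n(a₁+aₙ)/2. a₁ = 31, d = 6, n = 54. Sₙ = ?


aₙ = 31 + (54-1)×6 = 349
Sₙ = n(a₁+aₙ)/2 = 54×(31+349)/2
= 54×380/2 = 10260

S_54 = 10260


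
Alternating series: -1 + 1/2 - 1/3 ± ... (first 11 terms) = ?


S = -1 + 1/2 - 1/3 + 1/4 - 1/5 + 1/6 - 1/7 + 1/8 ± ...
= -0.7365
(Full series converges to -ln(2) ≈ -0.6931)

S_11 = -0.7365


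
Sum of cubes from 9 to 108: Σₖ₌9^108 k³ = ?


Σₖ₌9^108 k³ = [108·109/2]² − [8·9/2]²
= 34644996 − 1296 = 34643700

Σk³ = 34643700


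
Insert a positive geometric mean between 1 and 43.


GM = √(1×43) = √43 = 6.5574

GM = 6.5574


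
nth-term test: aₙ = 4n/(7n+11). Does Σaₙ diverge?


lim(n→∞) 4n/(7n+11) = 4/7 = 4/7  (divide numerator and denominator by n)
lim aₙ = 4/7 ≠ 0 → series DIVERGES

Diverges (lim aₙ = 4/7 ≠ 0)


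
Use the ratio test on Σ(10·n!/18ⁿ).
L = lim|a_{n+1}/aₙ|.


aₙ = 10·n!/18^n
a_{n+1}/aₙ = (n+1)!/18^(n+1) × 18^n/n!  (constant 10 cancels)
= (n+1)/18
L = lim(n→∞) (n+1)/18 = ∞
L > 1 → series DIVERGES

Diverges (ratio test: L = ∞ > 1)


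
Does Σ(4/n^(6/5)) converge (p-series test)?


p-series test: Σ c/n^p converges if p > 1, diverges if p ≤ 1 (constant c > 0 doesn't affect convergence).
p = 6/5
6/5 > 1 → CONVERGES

Converges (p = 6/5 > 1)


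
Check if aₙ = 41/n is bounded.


a₁ = 41, a₂ = 41/2, a₃ = 41/3, ...
0 < aₙ ≤ 41 for all n ≥ 1
Lower bound: 0, Upper bound: 41
The sequence IS bounded

Bounded (0 < aₙ ≤ 41)


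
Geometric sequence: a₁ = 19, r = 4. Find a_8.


aₙ = a₁·r^(n-1)
= 19×4^7
= 19×16384
= 311296

a_8 = 311296


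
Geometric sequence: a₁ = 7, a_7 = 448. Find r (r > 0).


r^(n-1) = aₙ/a₁
r^6 = 448/7 = 64
r = 64^(1/6)
= ±2; taking r > 0 gives r = 2

r = 2


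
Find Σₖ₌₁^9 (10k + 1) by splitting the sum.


Σ(10k+1) = 10·Σk + 1·n
= 10·45 + 1·9
= 450 + 9 = 459

Σ = 459


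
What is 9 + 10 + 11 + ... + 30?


Σₖ₌9^30 k = Σₖ₌₁^30 k − Σₖ₌₁^8 k
= 30·31/2 − 8·9/2
= 465 − 36 = 429

Σk = 429


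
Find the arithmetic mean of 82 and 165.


AM = (82 + 165)/2 = 247/2 = 123.5

AM = 123.5


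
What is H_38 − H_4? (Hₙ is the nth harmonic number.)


Σₖ₌5^38 1/k = 1/5 + 1/6 + 1/7 + ... + 1/38
= 1041662132909233/485721041551200
≈ 2.1446

Sum = 1041662132909233/485721041551200 ≈ 2.1446


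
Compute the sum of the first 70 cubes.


n(n+1)/2 = 70×71/2 = 2485
Σk³ = 2485² = 6175225

Σk³ = 6175225


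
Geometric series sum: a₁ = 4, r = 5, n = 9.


Sₙ = 4×(5^9 - 1)/(5 - 1)
= 4×(1953125 - 1)/4
= 4×1953124/4
= 1953124

S_9 = 1953124


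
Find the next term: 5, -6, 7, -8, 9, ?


Pattern: alternating sign, magnitude arithmetic (d=1)
Terms: 5, -6, 7, -8, 9
Next term = -10

Next term = -10


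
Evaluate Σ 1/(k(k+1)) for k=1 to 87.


1/(k(k+1)) = 1/k - 1/(k+1) (partial fractions)
Telescoping: Σ = 1 - 1/88 = 87/88

Sum = 87/88


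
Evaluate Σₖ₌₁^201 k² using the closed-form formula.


n = 201
n(n+1)(2n+1)/6 = 201×202×403/6
= 16362606/6 = 2727101

Σk² = 2727101


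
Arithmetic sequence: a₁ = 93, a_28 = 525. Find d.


d = (aₙ - a₁)/(n-1)
= (525 - 93)/(28-1)
= 432/27 = 16

d = 16


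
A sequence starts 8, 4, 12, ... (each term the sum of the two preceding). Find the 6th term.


Computing iteratively: 8, 4, 12, 16, 28, 44
a_6 = 44

a_6 = 44


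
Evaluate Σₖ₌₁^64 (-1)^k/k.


S = -1 + 1/2 - 1/3 + 1/4 - 1/5 + 1/6 - 1/7 + 1/8 ± ...
= -0.6854
(Full series converges to -ln(2) ≈ -0.6931)

S_64 = -0.6854


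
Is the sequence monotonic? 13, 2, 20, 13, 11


Differences: -11, 18, -7, -2
Difference at position 2 is +18 (> 0) but position 1 is -11 (< 0) — sequence both rises and falls
→ NOT monotonic

Not monotonic


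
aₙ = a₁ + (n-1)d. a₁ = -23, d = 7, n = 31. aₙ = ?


aₙ = a₁ + (n-1)d
= -23 + (31-1)×7
= -23 + 210
= 187

a_31 = 187


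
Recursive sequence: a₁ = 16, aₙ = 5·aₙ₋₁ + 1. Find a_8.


Computing step by step:
a_1 = 16
a_2 = 81
a_3 = 406
a_4 = 2031
a_5 = 10156
a_6 = 50781
a_7 = 253906
a_8 = 1269531


a_8 = 1269531


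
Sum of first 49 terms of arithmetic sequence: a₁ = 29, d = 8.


aₙ = 29 + (49-1)×8 = 413
Sₙ = n(a₁+aₙ)/2 = 49×(29+413)/2
= 49×442/2 = 10829

S_49 = 10829


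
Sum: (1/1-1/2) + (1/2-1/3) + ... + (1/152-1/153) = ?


Telescoping: adjacent terms cancel.
= 1/1 - 1/153
= 1 - 1/153 = 152/153

Sum = 152/153


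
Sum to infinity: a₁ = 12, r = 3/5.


S∞ = a₁/(1-r) = 12/(1 - 3/5)
= 12/(2/5)
= 30

S∞ = 30


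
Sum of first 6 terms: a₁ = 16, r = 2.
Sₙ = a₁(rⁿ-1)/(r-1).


Sₙ = 16×(2^6 - 1)/(2 - 1)
= 16×(64 - 1)/1
= 16×63/1
= 1008

S_6 = 1008


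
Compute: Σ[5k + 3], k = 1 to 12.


Σ(5k+3) = 5·Σk + 3·n
= 5·78 + 3·12
= 390 + 36 = 426

Σ = 426


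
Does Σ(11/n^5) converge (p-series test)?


p-series test: Σ c/n^p converges if p > 1, diverges if p ≤ 1 (constant c > 0 doesn't affect convergence).
p = 5
5 > 1 → CONVERGES

Converges (p = 5 > 1)


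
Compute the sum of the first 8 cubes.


n(n+1)/2 = 8×9/2 = 36
Σk³ = 36² = 1296

Σk³ = 1296


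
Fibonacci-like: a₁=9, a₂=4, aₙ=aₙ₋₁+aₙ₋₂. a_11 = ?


Computing iteratively: 9, 4, 13, 17, 30, 47, 77, 124, 201, 325, 526
a_11 = 526

a_11 = 526


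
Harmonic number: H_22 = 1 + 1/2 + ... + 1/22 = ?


H_22 = 1/1 + 1/2 + 1/3 + ... + 1/22
= 19093197/5173168
≈ 3.6908

H_22 = 19093197/5173168 ≈ 3.6908


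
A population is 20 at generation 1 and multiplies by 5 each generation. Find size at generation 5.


aₙ = a₁·r^(n-1)
= 20×5^4
= 20×625
= 12500

a_5 = 12500


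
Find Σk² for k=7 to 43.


Σₖ₌7^43 k² = Σₖ₌₁^43 k² − Σₖ₌₁^6 k²
= 43·44·87/6 − 6·7·13/6
= 27434 − 91 = 27343

Σk² = 27343


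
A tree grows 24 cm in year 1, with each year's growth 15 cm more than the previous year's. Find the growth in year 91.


aₙ = a₁ + (n-1)d
= 24 + (91-1)×15
= 24 + 1350
= 1374

a_91 = 1374


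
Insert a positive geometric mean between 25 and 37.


GM = √(25×37) = √925 = 30.4138

GM = 30.4138


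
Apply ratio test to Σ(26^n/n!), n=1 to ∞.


aₙ = 26^n/n!
a_{n+1}/aₙ = 26^(n+1)/(n+1)! × n!/26^n
= 26/(n+1)
L = lim(n→∞) 26/(n+1) = 0
L < 1 → series CONVERGES

Converges (ratio test: L = 0 < 1)


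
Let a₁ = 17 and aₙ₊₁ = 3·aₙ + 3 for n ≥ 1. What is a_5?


Computing step by step:
a_1 = 17
a_2 = 54
a_3 = 165
a_4 = 498
a_5 = 1497


a_5 = 1497


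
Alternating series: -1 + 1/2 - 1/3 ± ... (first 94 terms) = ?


S = -1 + 1/2 - 1/3 + 1/4 - 1/5 + 1/6 - 1/7 + 1/8 ± ...
= -0.6879
(Full series converges to -ln(2) ≈ -0.6931)

S_94 = -0.6879


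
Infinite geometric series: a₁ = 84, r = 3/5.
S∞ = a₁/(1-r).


S∞ = a₁/(1-r) = 84/(1 - 3/5)
= 84/(2/5)
= 210

S∞ = 210


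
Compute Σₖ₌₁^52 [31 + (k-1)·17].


aₙ = 31 + (52-1)×17 = 898
Sₙ = n(a₁+aₙ)/2 = 52×(31+898)/2
= 52×929/2 = 24154

S_52 = 24154


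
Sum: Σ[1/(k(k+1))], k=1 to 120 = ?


1/(k(k+1)) = 1/k - 1/(k+1) (partial fractions)
Telescoping: Σ = 1 - 1/121 = 120/121

Sum = 120/121


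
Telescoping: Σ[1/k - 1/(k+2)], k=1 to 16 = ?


Telescoping with gap 2: two head and two tail terms survive.
= (1 + 1/2) - (1/17 + 1/18)
= 3/2 - 1/17 - 1/18 = 212/153

Sum = 212/153


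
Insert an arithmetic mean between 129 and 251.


AM = (129 + 251)/2 = 380/2 = 190

AM = 190


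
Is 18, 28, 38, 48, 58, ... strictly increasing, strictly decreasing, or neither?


Differences: 10, 10, 10, 10
All differences > 0 → strictly INCREASING

Monotonically increasing


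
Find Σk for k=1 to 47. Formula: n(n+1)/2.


n(n+1)/2 = 47×48/2 = 2256/2 = 1128

Σk = 1128


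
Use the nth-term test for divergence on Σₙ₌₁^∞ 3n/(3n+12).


lim(n→∞) 3n/(3n+12) = 3/3 = 1  (divide numerator and denominator by n)
lim aₙ = 1 ≠ 0 → series DIVERGES

Diverges (lim aₙ = 1 ≠ 0)


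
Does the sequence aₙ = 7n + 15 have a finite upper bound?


aₙ = 7n + 15 → as n→∞, aₙ→∞
No finite upper bound exists
The sequence is UNBOUNDED

Unbounded (aₙ → ∞ as n → ∞)


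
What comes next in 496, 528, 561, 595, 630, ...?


Pattern: triangular numbers: n(n+1)/2
Terms: 496, 528, 561, 595, 630
Next term = 666

Next term = 666


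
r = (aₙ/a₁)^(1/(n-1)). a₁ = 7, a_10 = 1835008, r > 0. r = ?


r^(n-1) = aₙ/a₁
r^9 = 1835008/7 = 262144
r = 262144^(1/9)
= 4

r = 4


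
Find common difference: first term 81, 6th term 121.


d = (aₙ - a₁)/(n-1)
= (121 - 81)/(6-1)
= 40/5 = 8

d = 8


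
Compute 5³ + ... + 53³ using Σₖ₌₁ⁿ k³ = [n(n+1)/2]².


Σₖ₌5^53 k³ = [53·54/2]² − [4·5/2]²
= 2047761 − 100 = 2047661

Σk³ = 2047661


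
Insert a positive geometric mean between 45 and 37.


GM = √(45×37) = √1665 = 40.8044

GM = 40.8044


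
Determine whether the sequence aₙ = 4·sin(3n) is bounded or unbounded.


For all n, -1 ≤ sin(3n) ≤ 1, so -4 ≤ 4·sin(3n) ≤ 4
Lower bound: -4, Upper bound: 4
The sequence IS bounded

Bounded (-4 ≤ aₙ ≤ 4)


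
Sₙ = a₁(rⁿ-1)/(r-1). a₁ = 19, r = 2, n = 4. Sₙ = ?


Sₙ = 19×(2^4 - 1)/(2 - 1)
= 19×(16 - 1)/1
= 19×15/1
= 285

S_4 = 285


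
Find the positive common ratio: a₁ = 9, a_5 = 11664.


r^(n-1) = aₙ/a₁
r^4 = 11664/9 = 1296
r = 1296^(1/4)
= ±6; taking r > 0 gives r = 6

r = 6


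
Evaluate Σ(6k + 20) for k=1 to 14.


Σ(6k+20) = 6·Σk + 20·n
= 6·105 + 20·14
= 630 + 280 = 910

Σ = 910


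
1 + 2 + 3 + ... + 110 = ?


n(n+1)/2 = 110×111/2 = 12210/2 = 6105

Σk = 6105


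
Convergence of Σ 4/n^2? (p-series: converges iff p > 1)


p-series test: Σ c/n^p converges if p > 1, diverges if p ≤ 1 (constant c > 0 doesn't affect convergence).
p = 2
2 > 1 → CONVERGES

Converges (p = 2 > 1)


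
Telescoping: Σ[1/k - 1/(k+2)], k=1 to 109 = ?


Telescoping with gap 2: two head and two tail terms survive.
= (1 + 1/2) - (1/110 + 1/111)
= 3/2 - 1/110 - 1/111 = 9047/6105

Sum = 9047/6105


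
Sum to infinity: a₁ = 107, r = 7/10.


S∞ = a₁/(1-r) = 107/(1 - 7/10)
= 107/(3/10)
= 1070/3

S∞ = 1070/3


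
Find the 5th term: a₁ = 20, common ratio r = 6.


aₙ = a₁·r^(n-1)
= 20×6^4
= 20×1296
= 25920

a_5 = 25920


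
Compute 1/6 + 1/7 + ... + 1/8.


Σₖ₌6^8 1/k = 1/6 + 1/7 + 1/8
= 73/168
≈ 0.4345

Sum = 73/168 ≈ 0.4345


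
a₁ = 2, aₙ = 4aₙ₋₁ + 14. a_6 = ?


Computing step by step:
a_1 = 2
a_2 = 22
a_3 = 102
a_4 = 422
a_5 = 1702
a_6 = 6822


a_6 = 6822


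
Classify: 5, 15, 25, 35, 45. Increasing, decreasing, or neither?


Differences: 10, 10, 10, 10
All differences > 0 → strictly INCREASING

Monotonically increasing


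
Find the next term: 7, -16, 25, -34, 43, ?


Pattern: alternating sign, magnitude arithmetic (d=9)
Terms: 7, -16, 25, -34, 43
Next term = -52

Next term = -52


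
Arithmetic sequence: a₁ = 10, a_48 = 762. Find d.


d = (aₙ - a₁)/(n-1)
= (762 - 10)/(48-1)
= 752/47 = 16

d = 16


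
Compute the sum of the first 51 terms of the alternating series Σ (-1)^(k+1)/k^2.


S = 1 - 1/4 + 1/9 - 1/16 + 1/25 - 1/36 + 1/49 - 1/64 ± ...
= 0.8227
(Full series converges to +π²/12 ≈ +0.8225)

S_51 = 0.8227


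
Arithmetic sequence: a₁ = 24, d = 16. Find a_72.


aₙ = a₁ + (n-1)d
= 24 + (72-1)×16
= 24 + 1136
= 1160

a_72 = 1160


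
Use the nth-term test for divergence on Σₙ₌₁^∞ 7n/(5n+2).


lim(n→∞) 7n/(5n+2) = 7/5 = 7/5  (divide numerator and denominator by n)
lim aₙ = 7/5 ≠ 0 → series DIVERGES

Diverges (lim aₙ = 7/5 ≠ 0)


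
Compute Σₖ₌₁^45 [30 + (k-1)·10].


aₙ = 30 + (45-1)×10 = 470
Sₙ = n(a₁+aₙ)/2 = 45×(30+470)/2
= 45×500/2 = 11250

S_45 = 11250


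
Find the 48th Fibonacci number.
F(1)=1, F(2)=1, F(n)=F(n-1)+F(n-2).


Fibonacci sequence: 1, 1, 2, 3, 5, 8, 13, 21, 34, 55, 89, ...
F(48) = 4807526976

F(48) = 4807526976


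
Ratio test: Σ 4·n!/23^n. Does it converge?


aₙ = 4·n!/23^n
a_{n+1}/aₙ = (n+1)!/23^(n+1) × 23^n/n!  (constant 4 cancels)
= (n+1)/23
L = lim(n→∞) (n+1)/23 = ∞
L > 1 → series DIVERGES

Diverges (ratio test: L = ∞ > 1)


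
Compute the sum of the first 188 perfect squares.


n = 188
n(n+1)(2n+1)/6 = 188×189×377/6
= 13395564/6 = 2232594

Σk² = 2232594


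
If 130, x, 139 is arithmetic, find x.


AM = (130 + 139)/2 = 269/2 = 134.5

AM = 134.5


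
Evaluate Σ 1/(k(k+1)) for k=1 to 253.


1/(k(k+1)) = 1/k - 1/(k+1) (partial fractions)
Telescoping: Σ = 1 - 1/254 = 253/254

Sum = 253/254


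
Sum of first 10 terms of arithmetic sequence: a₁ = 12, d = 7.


aₙ = 12 + (10-1)×7 = 75
Sₙ = n(a₁+aₙ)/2 = 10×(12+75)/2
= 10×87/2 = 435

S_10 = 435


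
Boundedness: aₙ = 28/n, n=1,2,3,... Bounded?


a₁ = 28, a₂ = 28/2, a₃ = 28/3, ...
0 < aₙ ≤ 28 for all n ≥ 1
Lower bound: 0, Upper bound: 28
The sequence IS bounded

Bounded (0 < aₙ ≤ 28)


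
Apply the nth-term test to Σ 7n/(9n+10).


lim(n→∞) 7n/(9n+10) = 7/9 = 7/9  (divide numerator and denominator by n)
lim aₙ = 7/9 ≠ 0 → series DIVERGES

Diverges (lim aₙ = 7/9 ≠ 0)


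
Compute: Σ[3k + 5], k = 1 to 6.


Σ(3k+5) = 3·Σk + 5·n
= 3·21 + 5·6
= 63 + 30 = 93

Σ = 93


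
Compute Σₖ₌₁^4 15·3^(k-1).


Sₙ = 15×(3^4 - 1)/(3 - 1)
= 15×(81 - 1)/2
= 15×80/2
= 600

S_4 = 600


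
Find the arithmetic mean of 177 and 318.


AM = (177 + 318)/2 = 495/2 = 247.5

AM = 247.5


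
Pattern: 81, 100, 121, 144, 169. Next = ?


Pattern: perfect squares: n²
Terms: 81, 100, 121, 144, 169
Next term = 196

Next term = 196


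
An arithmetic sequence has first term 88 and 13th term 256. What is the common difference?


d = (aₙ - a₁)/(n-1)
= (256 - 88)/(13-1)
= 168/12 = 14

d = 14


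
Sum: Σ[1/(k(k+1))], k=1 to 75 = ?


1/(k(k+1)) = 1/k - 1/(k+1) (partial fractions)
Telescoping: Σ = 1 - 1/76 = 75/76

Sum = 75/76


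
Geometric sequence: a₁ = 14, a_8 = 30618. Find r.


r^(n-1) = aₙ/a₁
r^7 = 30618/14 = 2187
r = 2187^(1/7)
= 3

r = 3


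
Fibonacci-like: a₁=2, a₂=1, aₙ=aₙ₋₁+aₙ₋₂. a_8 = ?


Computing iteratively: 2, 1, 3, 4, 7, 11, 18, 29
a_8 = 29

a_8 = 29


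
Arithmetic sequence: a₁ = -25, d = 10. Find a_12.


aₙ = a₁ + (n-1)d
= -25 + (12-1)×10
= -25 + 110
= 85

a_12 = 85


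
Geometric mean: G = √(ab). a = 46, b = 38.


GM = √(46×38) = √1748 = 41.8091

GM = 41.8091


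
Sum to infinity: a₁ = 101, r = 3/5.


S∞ = a₁/(1-r) = 101/(1 - 3/5)
= 101/(2/5)
= 505/2

S∞ = 505/2


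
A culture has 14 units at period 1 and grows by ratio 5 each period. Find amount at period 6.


aₙ = a₁·r^(n-1)
= 14×5^5
= 14×3125
= 43750

a_6 = 43750


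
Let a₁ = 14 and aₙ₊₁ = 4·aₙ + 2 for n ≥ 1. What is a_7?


Computing step by step:
a_1 = 14
a_2 = 58
a_3 = 234
a_4 = 938
a_5 = 3754
a_6 = 15018
a_7 = 60074


a_7 = 60074


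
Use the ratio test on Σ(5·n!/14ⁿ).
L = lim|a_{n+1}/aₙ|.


aₙ = 5·n!/14^n
a_{n+1}/aₙ = (n+1)!/14^(n+1) × 14^n/n!  (constant 5 cancels)
= (n+1)/14
L = lim(n→∞) (n+1)/14 = ∞
L > 1 → series DIVERGES

Diverges (ratio test: L = ∞ > 1)


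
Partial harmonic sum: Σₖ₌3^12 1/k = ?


Σₖ₌3^12 1/k = 1/3 + 1/4 + 1/5 + 1/6 + 1/7 + 1/8 + 1/9 + 1/10 + 1/11 + 1/12
= 44441/27720
≈ 1.6032

Sum = 44441/27720 ≈ 1.6032


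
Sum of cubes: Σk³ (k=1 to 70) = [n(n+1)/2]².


n(n+1)/2 = 70×71/2 = 2485
Σk³ = 2485² = 6175225

Σk³ = 6175225


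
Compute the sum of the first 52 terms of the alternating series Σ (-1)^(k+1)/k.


S = 1 - 1/2 + 1/3 - 1/4 + 1/5 - 1/6 + 1/7 - 1/8 ± ...
= 0.6836
(Full series converges to +ln(2) ≈ +0.6931)

S_52 = 0.6836


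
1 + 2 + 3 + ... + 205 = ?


n(n+1)/2 = 205×206/2 = 42230/2 = 21115

Σk = 21115


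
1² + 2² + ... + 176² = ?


n = 176
n(n+1)(2n+1)/6 = 176×177×353/6
= 10996656/6 = 1832776

Σk² = 1832776


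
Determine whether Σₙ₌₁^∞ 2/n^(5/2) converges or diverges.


p-series test: Σ c/n^p converges if p > 1, diverges if p ≤ 1 (constant c > 0 doesn't affect convergence).
p = 5/2
5/2 > 1 → CONVERGES

Converges (p = 5/2 > 1)


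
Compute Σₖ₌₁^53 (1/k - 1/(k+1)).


Telescoping: adjacent terms cancel.
= 1/1 - 1/54
= 1 - 1/54 = 53/54

Sum = 53/54


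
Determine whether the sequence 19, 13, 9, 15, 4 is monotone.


Differences: -6, -4, 6, -11
Difference at position 3 is +6 (> 0) but position 1 is -6 (< 0) — sequence both rises and falls
→ NOT monotonic

Not monotonic


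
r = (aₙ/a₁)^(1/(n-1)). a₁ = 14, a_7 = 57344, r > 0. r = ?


r^(n-1) = aₙ/a₁
r^6 = 57344/14 = 4096
r = 4096^(1/6)
= ±4; taking r > 0 gives r = 4

r = 4


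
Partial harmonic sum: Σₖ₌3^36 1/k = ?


Σₖ₌3^36 1/k = 1/3 + 1/4 + 1/5 + ... + 1/36
= 35110531858309/13127595717600
≈ 2.6746

Sum = 35110531858309/13127595717600 ≈ 2.6746


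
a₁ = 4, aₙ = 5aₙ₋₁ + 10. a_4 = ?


Computing step by step:
a_1 = 4
a_2 = 30
a_3 = 160
a_4 = 810


a_4 = 810


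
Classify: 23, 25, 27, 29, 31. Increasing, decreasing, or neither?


Differences: 2, 2, 2, 2
All differences > 0 → strictly INCREASING

Monotonically increasing


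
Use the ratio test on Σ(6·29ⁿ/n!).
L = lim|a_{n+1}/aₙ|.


aₙ = 6·29^n/n!
a_{n+1}/aₙ = 29^(n+1)/(n+1)! × n!/29^n  (constant 6 cancels)
= 29/(n+1)
L = lim(n→∞) 29/(n+1) = 0
L < 1 → series CONVERGES

Converges (ratio test: L = 0 < 1)


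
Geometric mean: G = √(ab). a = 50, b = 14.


GM = √(50×14) = √700 = 26.4575

GM = 26.4575


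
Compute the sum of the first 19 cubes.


n(n+1)/2 = 19×20/2 = 190
Σk³ = 190² = 36100

Σk³ = 36100


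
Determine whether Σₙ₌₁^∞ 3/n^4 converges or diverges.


p-series test: Σ c/n^p converges if p > 1, diverges if p ≤ 1 (constant c > 0 doesn't affect convergence).
p = 4
4 > 1 → CONVERGES

Converges (p = 4 > 1)


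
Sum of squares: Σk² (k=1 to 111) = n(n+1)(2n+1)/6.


n = 111
n(n+1)(2n+1)/6 = 111×112×223/6
= 2772336/6 = 462056

Σk² = 462056


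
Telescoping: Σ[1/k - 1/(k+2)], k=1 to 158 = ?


Telescoping with gap 2: two head and two tail terms survive.
= (1 + 1/2) - (1/159 + 1/160)
= 3/2 - 1/159 - 1/160 = 37841/25440

Sum = 37841/25440


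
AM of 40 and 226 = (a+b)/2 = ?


AM = (40 + 226)/2 = 266/2 = 133

AM = 133


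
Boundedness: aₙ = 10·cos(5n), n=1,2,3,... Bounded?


For all n, -1 ≤ cos(5n) ≤ 1, so -10 ≤ 10·cos(5n) ≤ 10
Lower bound: -10, Upper bound: 10
The sequence IS bounded

Bounded (-10 ≤ aₙ ≤ 10)


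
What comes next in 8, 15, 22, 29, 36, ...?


Pattern: arithmetic (d=7)
Terms: 8, 15, 22, 29, 36
Next term = 43

Next term = 43


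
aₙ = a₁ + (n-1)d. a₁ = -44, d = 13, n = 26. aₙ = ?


aₙ = a₁ + (n-1)d
= -44 + (26-1)×13
= -44 + 325
= 281

a_26 = 281


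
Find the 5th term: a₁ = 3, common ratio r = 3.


aₙ = a₁·r^(n-1)
= 3×3^4
= 3×81
= 243

a_5 = 243


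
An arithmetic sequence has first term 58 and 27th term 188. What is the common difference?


d = (aₙ - a₁)/(n-1)
= (188 - 58)/(27-1)
= 130/26 = 5

d = 5


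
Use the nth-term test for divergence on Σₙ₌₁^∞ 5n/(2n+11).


lim(n→∞) 5n/(2n+11) = 5/2 = 5/2  (divide numerator and denominator by n)
lim aₙ = 5/2 ≠ 0 → series DIVERGES

Diverges (lim aₙ = 5/2 ≠ 0)


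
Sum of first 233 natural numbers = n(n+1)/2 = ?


n(n+1)/2 = 233×234/2 = 54522/2 = 27261

Σk = 27261


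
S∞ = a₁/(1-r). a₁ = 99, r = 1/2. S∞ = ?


S∞ = a₁/(1-r) = 99/(1 - 1/2)
= 99/(1/2)
= 198

S∞ = 198


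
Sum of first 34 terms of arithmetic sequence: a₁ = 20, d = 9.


aₙ = 20 + (34-1)×9 = 317
Sₙ = n(a₁+aₙ)/2 = 34×(20+317)/2
= 34×337/2 = 5729

S_34 = 5729


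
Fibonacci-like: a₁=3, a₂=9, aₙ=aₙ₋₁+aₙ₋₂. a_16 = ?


Computing iteratively: 3, 9, 12, 21, 33, 54, 87, 141, 228, 369, 597, 966, ...
a_16 = 6621

a_16 = 6621
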